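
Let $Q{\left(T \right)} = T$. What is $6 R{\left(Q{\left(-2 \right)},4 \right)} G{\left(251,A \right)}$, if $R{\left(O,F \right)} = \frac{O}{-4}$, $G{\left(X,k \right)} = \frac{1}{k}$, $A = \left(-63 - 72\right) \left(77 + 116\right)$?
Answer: $- \frac{1}{8685} \approx -0.00011514$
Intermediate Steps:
$A = -26055$ ($A = \left(-135\right) 193 = -26055$)
$R{\left(O,F \right)} = - \frac{O}{4}$ ($R{\left(O,F \right)} = O \left(- \frac{1}{4}\right) = - \frac{O}{4}$)
$6 R{\left(Q{\left(-2 \right)},4 \right)} G{\left(251,A \right)} = \frac{6 \left(\left(- \frac{1}{4}\right) \left(-2\right)\right)}{-26055} = 6 \cdot \frac{1}{2} \left(- \frac{1}{26055}\right) = 3 \left(- \frac{1}{26055}\right) = - \frac{1}{8685}$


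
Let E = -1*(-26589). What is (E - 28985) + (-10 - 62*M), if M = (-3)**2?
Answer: -2964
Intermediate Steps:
M = 9
E = 26589
(E - 28985) + (-10 - 62*M) = (26589 - 28985) + (-10 - 62*9) = -2396 + (-10 - 558) = -2396 - 568 = -2964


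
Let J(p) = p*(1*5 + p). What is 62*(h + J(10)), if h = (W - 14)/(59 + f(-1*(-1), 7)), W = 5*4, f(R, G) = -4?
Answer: 511872/55 ≈ 9306.8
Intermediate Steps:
W = 20
h = 6/55 (h = (20 - 14)/(59 - 4) = 6/55 ≈ 0.10909)
J(p) = p*(5 + p)
62*(h + J(10)) = 62*(6/55 + 10*(5 + 10)) = 62*(6/55 + 10*15) = 62*(6/55 + 150) = 62*(8256/55) = 511872/55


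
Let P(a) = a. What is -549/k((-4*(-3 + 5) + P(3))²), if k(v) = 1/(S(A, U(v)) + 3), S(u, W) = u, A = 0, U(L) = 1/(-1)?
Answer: -1647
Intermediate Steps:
U(L) = -1
k(v) = ⅓ (k(v) = 1/(0 + 3) = 1/3 = ⅓)
-549/k((-4*(-3 + 5) + P(3))²) = -549/⅓ = -549*3 = -1647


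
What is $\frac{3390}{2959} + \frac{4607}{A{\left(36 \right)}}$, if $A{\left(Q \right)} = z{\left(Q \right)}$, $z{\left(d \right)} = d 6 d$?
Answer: $\frac{39992753}{23009184} \approx 1.7381$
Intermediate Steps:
$z{\left(d \right)} = 6 d^{2}$ ($z{\left(d \right)} = 6 d d = 6 d^{2}$)
$A{\left(Q \right)} = 6 Q^{2}$
$\frac{3390}{2959} + \frac{4607}{A{\left(36 \right)}} = \frac{3390}{2959} + \frac{4607}{6 \cdot 36^{2}} = 3390 \cdot \frac{1}{2959} + \frac{4607}{6 \cdot 1296} = \frac{3390}{2959} + \frac{4607}{7776} = \frac{39992753}{23009184}$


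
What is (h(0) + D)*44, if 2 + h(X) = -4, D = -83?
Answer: -3916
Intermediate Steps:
h(X) = -6 (h(X) = -2 - 4 = -6)
(h(0) + D)*44 = (-6 - 83)*44 = -89*44 = -3916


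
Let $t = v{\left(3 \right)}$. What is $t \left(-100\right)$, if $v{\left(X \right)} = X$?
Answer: $-300$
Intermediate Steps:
$t = 3$
$t \left(-100\right) = 3 \left(-100\right) = -300$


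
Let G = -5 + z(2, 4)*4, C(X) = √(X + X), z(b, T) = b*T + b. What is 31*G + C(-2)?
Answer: 1085 + 2*I ≈ 1085.0 + 2.0*I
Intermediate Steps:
z(b, T) = b + T*b (z(b, T) = T*b + b = b + T*b)
C(X) = √2*√X (C(X) = √(2*X) = √2*√X)
G = 35 (G = -5 + (2*(1 + 4))*4 = -5 + (2*5)*4 = -5 + 10*4 = -5 + 40 = 35)
31*G + C(-2) = 31*35 + √2*√(-2) = 1085 + √2*(I*√2) = 1085 + 2*I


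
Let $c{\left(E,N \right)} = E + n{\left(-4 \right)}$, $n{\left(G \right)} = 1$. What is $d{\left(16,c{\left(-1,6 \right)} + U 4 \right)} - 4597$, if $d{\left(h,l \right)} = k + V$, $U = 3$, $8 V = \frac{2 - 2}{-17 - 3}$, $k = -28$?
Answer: $-4625$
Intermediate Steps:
$V = 0$ ($V = \frac{\left(2 - 2\right) \frac{1}{-17 - 3}}{8} = \frac{0 \frac{1}{-20}}{8} = \frac{0 \left(- \frac{1}{20}\right)}{8} = \frac{1}{8} \cdot 0 = 0$)
$c{\left(E,N \right)} = 1 + E$ ($c{\left(E,N \right)} = E + 1 = 1 + E$)
$d{\left(h,l \right)} = -28$ ($d{\left(h,l \right)} = -28 + 0 = -28$)
$d{\left(16,c{\left(-1,6 \right)} + U 4 \right)} - 4597 = -28 - 4597 = -4625$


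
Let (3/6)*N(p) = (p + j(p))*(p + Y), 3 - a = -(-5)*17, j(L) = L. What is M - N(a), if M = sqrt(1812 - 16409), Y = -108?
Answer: -62320 + I*sqrt(14597) ≈ -62320.0 + 120.82*I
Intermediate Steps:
M = I*sqrt(14597) (M = sqrt(-14597) = I*sqrt(14597) ≈ 120.82*I)
a = -82 (a = 3 - (-1)*(-5*17) = 3 - (-1)*(-85) = 3 - 1*85 = 3 - 85 = -82)
N(p) = 4*p*(-108 + p) (N(p) = 2*((p + p)*(p - 108)) = 2*((2*p)*(-108 + p)) = 2*(2*p*(-108 + p)) = 4*p*(-108 + p))
M - N(a) = I*sqrt(14597) - 4*(-82)*(-108 - 82) = I*sqrt(14597) - 4*(-82)*(-190) = I*sqrt(14597) - 1*62320 = I*sqrt(14597) - 62320 = -62320 + I*sqrt(14597)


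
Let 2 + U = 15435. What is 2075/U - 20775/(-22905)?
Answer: 24543230/23566191 ≈ 1.0415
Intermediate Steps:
U = 15433 (U = -2 + 15435 = 15433)
2075/U - 20775/(-22905) = 2075/15433 - 20775/(-22905) = 2075*(1/15433) - 20775*(-1/22905) = 2075/15433 + 1385/1527 = 24543230/23566191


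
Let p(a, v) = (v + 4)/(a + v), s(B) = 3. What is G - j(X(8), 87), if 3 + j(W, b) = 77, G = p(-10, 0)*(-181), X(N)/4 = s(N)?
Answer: -8/5 ≈ -1.6000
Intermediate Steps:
X(N) = 12 (X(N) = 4*3 = 12)
p(a, v) = (4 + v)/(a + v)
G = 362/5 (G = ((4 + 0)/(-10 + 0))*(-181) = (4/(-10))*(-181) = -1/10*4*(-181) = -2/5*(-181) = 362/5 ≈ 72.400)
j(W, b) = 74 (j(W, b) = -3 + 77 = 74)
G - j(X(8), 87) = 362/5 - 1*74 = 362/5 - 74 = -8/5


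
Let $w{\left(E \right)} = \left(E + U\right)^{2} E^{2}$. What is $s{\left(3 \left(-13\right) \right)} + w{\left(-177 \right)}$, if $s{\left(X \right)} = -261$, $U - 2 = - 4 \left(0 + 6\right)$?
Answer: $1240659468$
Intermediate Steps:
$U = -22$ ($U = 2 - 4 \left(0 + 6\right) = 2 - 24 = -22$)
$w{\left(E \right)} = E^{2} \left(-22 + E\right)^{2}$ ($w{\left(E \right)} = \left(E - 22\right)^{2} E^{2} = \left(-22 + E\right)^{2} E^{2} = E^{2} \left(-22 + E\right)^{2}$)
$s{\left(3 \left(-13\right) \right)} + w{\left(-177 \right)} = -261 + \left(-177\right)^{2} \left(-22 - 177\right)^{2} = -261 + 31329 \left(-199\right)^{2} = -261 + 31329 \cdot 39601 = -261 + 1240659729 = 1240659468$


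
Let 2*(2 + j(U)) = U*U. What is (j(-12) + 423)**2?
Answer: 243049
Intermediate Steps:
j(U) = -2 + U**2/2 (j(U) = -2 + (U*U)/2 = -2 + U**2/2)
(j(-12) + 423)**2 = ((-2 + (1/2)*(-12)**2) + 423)**2 = ((-2 + (1/2)*144) + 423)**2 = ((-2 + 72) + 423)**2 = (70 + 423)**2 = 493**2 = 243049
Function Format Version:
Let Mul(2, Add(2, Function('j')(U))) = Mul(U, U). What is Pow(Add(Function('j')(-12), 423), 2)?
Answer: 243049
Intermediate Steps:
Function('j')(U) = Add(-2, Mul(Rational(1, 2), Pow(U, 2))) (Function('j')(U) = Add(-2, Mul(Rational(1, 2), Mul(U, U))) = Add(-2, Mul(Rational(1, 2), Pow(U, 2))))
Pow(Add(Function('j')(-12), 423), 2) = Pow(Add(Add(-2, Mul(Rational(1, 2), Pow(-12, 2))), 423), 2) = Pow(Add(Add(-2, Mul(Rational(1, 2), 144)), 423), 2) = Pow(Add(Add(-2, 72), 423), 2) = Pow(Add(70, 423), 2) = Pow(493, 2) = 243049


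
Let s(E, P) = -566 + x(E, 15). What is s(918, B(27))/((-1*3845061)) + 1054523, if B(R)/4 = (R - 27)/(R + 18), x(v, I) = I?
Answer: 4054705261454/3845061 ≈ 1.0545e+6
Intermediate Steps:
B(R) = 4*(-27 + R)/(18 + R) (B(R) = 4*((R - 27)/(R + 18)) = 4*((-27 + R)/(18 + R)) = 4*(-27 + R)/(18 + R))
s(E, P) = -551 (s(E, P) = -566 + 15 = -551)
s(918, B(27))/((-1*3845061)) + 1054523 = -551/((-1*3845061)) + 1054523 = -551/(-3845061) + 1054523 = -551*(-1/3845061) + 1054523 = 551/3845061 + 1054523 = 4054705261454/3845061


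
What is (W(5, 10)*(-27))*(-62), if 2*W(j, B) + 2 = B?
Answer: 6696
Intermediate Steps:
W(j, B) = -1 + B/2
(W(5, 10)*(-27))*(-62) = ((-1 + (½)*10)*(-27))*(-62) = ((-1 + 5)*(-27))*(-62) = (4*(-27))*(-62) = -108*(-62) = 6696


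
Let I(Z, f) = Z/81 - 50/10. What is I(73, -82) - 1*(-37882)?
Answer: 3068110/81 ≈ 37878.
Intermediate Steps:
I(Z, f) = -5 + Z/81 (I(Z, f) = Z*(1/81) - 50*1/10 = Z/81 - 5 = -5 + Z/81)
I(73, -82) - 1*(-37882) = (-5 + (1/81)*73) - 1*(-37882) = (-5 + 73/81) + 37882 = -332/81 + 37882 = 3068110/81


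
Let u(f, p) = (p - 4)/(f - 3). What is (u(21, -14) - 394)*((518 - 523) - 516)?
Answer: 205795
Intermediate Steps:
u(f, p) = (-4 + p)/(-3 + f)
(u(21, -14) - 394)*((518 - 523) - 516) = ((-4 - 14)/(-3 + 21) - 394)*((518 - 523) - 516) = (-18/18 - 394)*(-5 - 516) = ((1/18)*(-18) - 394)*(-521) = (-1 - 394)*(-521) = -395*(-521) = 205795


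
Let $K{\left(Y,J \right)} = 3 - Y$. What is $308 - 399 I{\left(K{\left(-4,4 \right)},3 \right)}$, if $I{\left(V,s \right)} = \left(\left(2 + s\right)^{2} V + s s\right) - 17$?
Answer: $-66325$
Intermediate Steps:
$I{\left(V,s \right)} = -17 + s^{2} + V \left(2 + s\right)^{2}$ ($I{\left(V,s \right)} = \left(V \left(2 + s\right)^{2} + s^{2}\right) - 17 = \left(s^{2} + V \left(2 + s\right)^{2}\right) - 17 = -17 + s^{2} + V \left(2 + s\right)^{2}$)
$308 - 399 I{\left(K{\left(-4,4 \right)},3 \right)} = 308 - 399 \left(-17 + 3^{2} + \left(3 - -4\right) \left(2 + 3\right)^{2}\right) = 308 - 399 \left(-17 + 9 + \left(3 + 4\right) 5^{2}\right) = 308 - 399 \left(-17 + 9 + 7 \cdot 25\right) = 308 - 399 \left(-17 + 9 + 175\right) = 308 - 66633 = -66325$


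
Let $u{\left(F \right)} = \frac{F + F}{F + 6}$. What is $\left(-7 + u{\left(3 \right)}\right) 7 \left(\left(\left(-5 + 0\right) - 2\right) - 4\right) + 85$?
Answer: $\frac{1718}{3} \approx 572.67$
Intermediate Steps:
$u{\left(F \right)} = \frac{2 F}{6 + F}$
$\left(-7 + u{\left(3 \right)}\right) 7 \left(\left(\left(-5 + 0\right) - 2\right) - 4\right) + 85 = \left(-7 + 2 \cdot 3 \frac{1}{6 + 3}\right) 7 \left(\left(\left(-5 + 0\right) - 2\right) - 4\right) + 85 = \left(-7 + 2 \cdot 3 \cdot \frac{1}{9}\right) 7 \left(\left(-5 - 2\right) - 4\right) + 85 = \left(-7 + 2 \cdot 3 \cdot \frac{1}{9}\right) 7 \left(-7 - 4\right) + 85 = \left(-7 + \frac{2}{3}\right) 7 \left(-11\right) + 85 = \left(- \frac{19}{3}\right) \left(-77\right) + 85 = \frac{1463}{3} + 85 = \frac{1718}{3}$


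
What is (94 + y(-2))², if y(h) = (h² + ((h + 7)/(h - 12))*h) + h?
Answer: 458329/49 ≈ 9353.7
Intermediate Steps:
y(h) = h + h² + h*(7 + h)/(-12 + h) (y(h) = (h² + ((7 + h)/(-12 + h))*h) + h = (h² + h*(7 + h)/(-12 + h)) + h = h + h² + h*(7 + h)/(-12 + h))
(94 + y(-2))² = (94 - 2*(-5 + (-2)² - 10*(-2))/(-12 - 2))² = (94 - 2*(-5 + 4 + 20)/(-14))² = (94 - 2*(-1/14)*19)² = (94 + 19/7)² = (677/7)² = 458329/49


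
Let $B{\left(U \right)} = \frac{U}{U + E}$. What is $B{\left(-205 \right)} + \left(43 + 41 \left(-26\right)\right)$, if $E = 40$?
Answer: $- \frac{33718}{33} \approx -1021.8$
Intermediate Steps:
$B{\left(U \right)} = \frac{U}{40 + U}$ ($B{\left(U \right)} = \frac{U}{U + 40} = \frac{U}{40 + U}$)
$B{\left(-205 \right)} + \left(43 + 41 \left(-26\right)\right) = - \frac{205}{40 - 205} + \left(43 + 41 \left(-26\right)\right) = - \frac{205}{-165} + \left(43 - 1066\right) = \left(-205\right) \left(- \frac{1}{165}\right) - 1023 = \frac{41}{33} - 1023 = - \frac{33718}{33}$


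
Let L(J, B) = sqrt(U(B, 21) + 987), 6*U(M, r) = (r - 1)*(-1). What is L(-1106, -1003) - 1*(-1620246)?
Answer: 1620246 + sqrt(8853)/3 ≈ 1.6203e+6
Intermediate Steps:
U(M, r) = 1/6 - r/6 (U(M, r) = ((r - 1)*(-1))/6 = ((-1 + r)*(-1))/6 = (1 - r)/6 = 1/6 - r/6)
L(J, B) = sqrt(8853)/3 (L(J, B) = sqrt((1/6 - 1/6*21) + 987) = sqrt((1/6 - 7/2) + 987) = sqrt(-10/3 + 987) = sqrt(2951/3) = sqrt(8853)/3)
L(-1106, -1003) - 1*(-1620246) = sqrt(8853)/3 - 1*(-1620246) = sqrt(8853)/3 + 1620246 = 1620246 + sqrt(8853)/3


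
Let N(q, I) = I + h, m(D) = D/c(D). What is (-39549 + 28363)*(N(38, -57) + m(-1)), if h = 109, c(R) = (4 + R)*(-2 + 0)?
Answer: -1750609/3 ≈ -5.8354e+5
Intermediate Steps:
c(R) = -8 - 2*R (c(R) = (4 + R)*(-2) = -8 - 2*R)
m(D) = D/(-8 - 2*D)
N(q, I) = 109 + I (N(q, I) = I + 109 = 109 + I)
(-39549 + 28363)*(N(38, -57) + m(-1)) = (-39549 + 28363)*((109 - 57) - 1*(-1)/(8 + 2*(-1))) = -11186*(52 - 1*(-1)/(8 - 2)) = -11186*(52 - 1*(-1)/6) = -11186*(52 - 1*(-1)*⅙) = -11186*(52 + ⅙) = -11186*313/6 = -1750609/3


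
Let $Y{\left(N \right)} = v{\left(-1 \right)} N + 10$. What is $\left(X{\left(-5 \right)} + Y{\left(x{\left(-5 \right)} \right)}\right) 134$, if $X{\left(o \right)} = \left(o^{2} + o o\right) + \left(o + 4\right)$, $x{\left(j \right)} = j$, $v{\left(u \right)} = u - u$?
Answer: $7906$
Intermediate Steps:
$v{\left(u \right)} = 0$
$X{\left(o \right)} = 4 + o + 2 o^{2}$ ($X{\left(o \right)} = \left(o^{2} + o^{2}\right) + \left(4 + o\right) = 2 o^{2} + \left(4 + o\right) = 4 + o + 2 o^{2}$)
$Y{\left(N \right)} = 10$ ($Y{\left(N \right)} = 0 N + 10 = 0 + 10 = 10$)
$\left(X{\left(-5 \right)} + Y{\left(x{\left(-5 \right)} \right)}\right) 134 = \left(\left(4 - 5 + 2 \left(-5\right)^{2}\right) + 10\right) 134 = \left(\left(4 - 5 + 2 \cdot 25\right) + 10\right) 134 = \left(\left(4 - 5 + 50\right) + 10\right) 134 = \left(49 + 10\right) 134 = 59 \cdot 134 = 7906$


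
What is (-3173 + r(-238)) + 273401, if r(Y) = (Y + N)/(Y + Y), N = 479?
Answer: 128628287/476 ≈ 2.7023e+5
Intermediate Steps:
r(Y) = (479 + Y)/(2*Y) (r(Y) = (Y + 479)/(Y + Y) = (479 + Y)/((2*Y)) = (479 + Y)*(1/(2*Y)) = (479 + Y)/(2*Y))
(-3173 + r(-238)) + 273401 = (-3173 + (½)*(479 - 238)/(-238)) + 273401 = (-3173 + (½)*(-1/238)*241) + 273401 = (-3173 - 241/476) + 273401 = -1510589/476 + 273401 = 128628287/476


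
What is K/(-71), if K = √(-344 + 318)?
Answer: -I*√26/71 ≈ -0.071817*I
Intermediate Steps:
K = I*√26 (K = √(-26) = I*√26 ≈ 5.099*I)
K/(-71) = (I*√26)/(-71) = (I*√26)*(-1/71) = -I*√26/71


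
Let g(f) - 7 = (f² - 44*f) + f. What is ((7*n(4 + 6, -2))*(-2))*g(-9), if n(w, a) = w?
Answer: -66500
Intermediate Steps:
g(f) = 7 + f² - 43*f (g(f) = 7 + ((f² - 44*f) + f) = 7 + (f² - 43*f) = 7 + f² - 43*f)
((7*n(4 + 6, -2))*(-2))*g(-9) = ((7*(4 + 6))*(-2))*(7 + (-9)² - 43*(-9)) = ((7*10)*(-2))*(7 + 81 + 387) = (70*(-2))*475 = -140*475 = -66500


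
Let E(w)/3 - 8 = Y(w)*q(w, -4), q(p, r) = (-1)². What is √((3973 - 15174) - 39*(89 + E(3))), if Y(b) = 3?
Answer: I*√15959 ≈ 126.33*I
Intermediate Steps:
q(p, r) = 1
E(w) = 33 (E(w) = 24 + 3*(3*1) = 24 + 3*3 = 24 + 9 = 33)
√((3973 - 15174) - 39*(89 + E(3))) = √((3973 - 15174) - 39*(89 + 33)) = √(-11201 - 39*122) = √(-11201 - 4758) = √(-15959) = I*√15959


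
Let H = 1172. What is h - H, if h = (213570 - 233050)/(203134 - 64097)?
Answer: -162970844/139037 ≈ -1172.1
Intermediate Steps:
h = -19480/139037 ≈ -0.14011
h - H = -19480/139037 - 1*1172 = -19480/139037 - 1172 = -162970844/139037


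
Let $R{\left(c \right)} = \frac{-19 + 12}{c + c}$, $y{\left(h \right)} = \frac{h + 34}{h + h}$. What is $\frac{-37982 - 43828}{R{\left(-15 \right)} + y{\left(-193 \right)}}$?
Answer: $- \frac{118419975}{934} \approx -1.2679 \cdot 10^{5}$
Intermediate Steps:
$y{\left(h \right)} = \frac{34 + h}{2 h}$
$R{\left(c \right)} = - \frac{7}{2 c}$
$\frac{-37982 - 43828}{R{\left(-15 \right)} + y{\left(-193 \right)}} = \frac{-37982 - 43828}{- \frac{7}{2 \left(-15\right)} + \frac{34 - 193}{2 \left(-193\right)}} = - \frac{81810}{\left(- \frac{7}{2}\right) \left(- \frac{1}{15}\right) + \frac{1}{2} \left(- \frac{1}{193}\right) \left(-159\right)} = - \frac{81810}{\frac{7}{30} + \frac{159}{386}} = - \frac{81810}{\frac{1868}{2895}} = \left(-81810\right) \frac{2895}{1868} = - \frac{118419975}{934}$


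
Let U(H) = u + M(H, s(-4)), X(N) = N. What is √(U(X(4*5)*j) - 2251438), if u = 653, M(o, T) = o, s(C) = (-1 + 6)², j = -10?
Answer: I*√2250985 ≈ 1500.3*I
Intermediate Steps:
s(C) = 25 (s(C) = 5² = 25)
U(H) = 653 + H
√(U(X(4*5)*j) - 2251438) = √((653 + (4*5)*(-10)) - 2251438) = √((653 + 20*(-10)) - 2251438) = √((653 - 200) - 2251438) = √(453 - 2251438) = √(-2250985) = I*√2250985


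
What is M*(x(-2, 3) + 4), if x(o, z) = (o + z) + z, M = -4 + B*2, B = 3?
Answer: 16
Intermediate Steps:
M = 2 (M = -4 + 3*2 = -4 + 6 = 2)
x(o, z) = o + 2*z
M*(x(-2, 3) + 4) = 2*((-2 + 2*3) + 4) = 2*((-2 + 6) + 4) = 2*(4 + 4) = 2*8 = 16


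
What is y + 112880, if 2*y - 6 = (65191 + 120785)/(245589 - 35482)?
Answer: 23717601469/210107 ≈ 1.1288e+5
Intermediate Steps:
y = 723309/210107 (y = 3 + ((65191 + 120785)/(245589 - 35482))/2 = 3 + (185976/210107)/2 = 3 + (185976*(1/210107))/2 = 3 + (½)*(185976/210107) = 3 + 92988/210107 = 723309/210107 ≈ 3.4426)
y + 112880 = 723309/210107 + 112880 = 23717601469/210107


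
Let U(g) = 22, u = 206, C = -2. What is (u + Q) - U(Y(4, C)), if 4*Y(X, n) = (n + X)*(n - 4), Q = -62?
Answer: 122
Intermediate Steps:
Y(X, n) = (-4 + n)*(X + n)/4 (Y(X, n) = ((n + X)*(n - 4))/4 = ((X + n)*(-4 + n))/4 = ((-4 + n)*(X + n))/4 = (-4 + n)*(X + n)/4)
(u + Q) - U(Y(4, C)) = (206 - 62) - 1*22 = 144 - 22 = 122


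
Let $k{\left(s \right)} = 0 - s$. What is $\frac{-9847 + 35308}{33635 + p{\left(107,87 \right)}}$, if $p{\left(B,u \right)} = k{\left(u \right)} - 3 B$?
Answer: $\frac{25461}{33227} \approx 0.76627$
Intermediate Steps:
$k{\left(s \right)} = - s$
$p{\left(B,u \right)} = - u - 3 B$
$\frac{-9847 + 35308}{33635 + p{\left(107,87 \right)}} = \frac{-9847 + 35308}{33635 - 408} = \frac{25461}{33635 - 408} = \frac{25461}{33227}$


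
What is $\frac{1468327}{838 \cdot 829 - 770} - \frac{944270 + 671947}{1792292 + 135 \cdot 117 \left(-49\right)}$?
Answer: $\frac{373707016955}{706656631084} \approx 0.52884$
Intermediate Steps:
$\frac{1468327}{838 \cdot 829 - 770} - \frac{944270 + 671947}{1792292 + 135 \cdot 117 \left(-49\right)} = \frac{1468327}{694702 - 770} - \frac{1616217}{1792292 + 15795 \left(-49\right)} = \frac{1468327}{693932} - \frac{1616217}{1792292 - 773955} = 1468327 \cdot \frac{1}{693932} - \frac{1616217}{1018337} = \frac{1468327}{693932} - 1616217 \cdot \frac{1}{1018337} = \frac{1468327}{693932} - \frac{1616217}{1018337} = \frac{373707016955}{706656631084}$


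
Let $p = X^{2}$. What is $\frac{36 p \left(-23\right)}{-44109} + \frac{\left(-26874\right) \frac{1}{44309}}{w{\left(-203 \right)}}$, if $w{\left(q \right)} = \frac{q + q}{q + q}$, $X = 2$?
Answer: $- \frac{115403762}{217158409} \approx -0.53143$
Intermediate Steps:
$p = 4$ ($p = 2^{2} = 4$)
$w{\left(q \right)} = 1$ ($w{\left(q \right)} = \frac{2 q}{2 q} = 2 q \frac{1}{2 q} = 1$)
$\frac{36 p \left(-23\right)}{-44109} + \frac{\left(-26874\right) \frac{1}{44309}}{w{\left(-203 \right)}} = \frac{36 \cdot 4 \left(-23\right)}{-44109} + \frac{\left(-26874\right) \frac{1}{44309}}{1} = 144 \left(-23\right) \left(- \frac{1}{44109}\right) + \left(-26874\right) \frac{1}{44309} \cdot 1 = \left(-3312\right) \left(- \frac{1}{44109}\right) - \frac{26874}{44309} = \frac{368}{4901} - \frac{26874}{44309} = - \frac{115403762}{217158409}$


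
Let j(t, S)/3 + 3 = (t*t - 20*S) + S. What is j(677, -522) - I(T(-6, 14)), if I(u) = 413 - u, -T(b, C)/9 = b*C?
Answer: 1405075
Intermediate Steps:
j(t, S) = -9 - 57*S + 3*t² (j(t, S) = -9 + 3*((t*t - 20*S) + S) = -9 + 3*((t² - 20*S) + S) = -9 + 3*(t² - 19*S) = -9 + (-57*S + 3*t²) = -9 - 57*S + 3*t²)
T(b, C) = -9*C*b (T(b, C) = -9*b*C = -9*C*b)
j(677, -522) - I(T(-6, 14)) = (-9 - 57*(-522) + 3*677²) - (413 - (-9)*14*(-6)) = (-9 + 29754 + 3*458329) - (413 - 1*756) = (-9 + 29754 + 1374987) - (413 - 756) = 1404732 - 1*(-343) = 1404732 + 343 = 1405075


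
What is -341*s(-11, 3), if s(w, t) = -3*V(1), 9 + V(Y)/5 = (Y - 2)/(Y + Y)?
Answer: -97185/2 ≈ -48593.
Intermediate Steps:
V(Y) = -45 + 5*(-2 + Y)/(2*Y) (V(Y) = -45 + 5*((Y - 2)/(Y + Y)) = -45 + 5*((-2 + Y)/((2*Y))) = -45 + 5*((-2 + Y)*(1/(2*Y))) = -45 + 5*((-2 + Y)/(2*Y)) = -45 + 5*(-2 + Y)/(2*Y))
s(w, t) = 285/2 (s(w, t) = -3*(-85/2 - 5/1) = -3*(-85/2 - 5*1) = -3*(-85/2 - 5) = -3*(-95/2) = 285/2)
-341*s(-11, 3) = -341*285/2 = -97185/2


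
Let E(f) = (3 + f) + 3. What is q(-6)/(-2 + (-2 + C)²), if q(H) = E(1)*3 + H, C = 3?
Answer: -15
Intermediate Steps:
E(f) = 6 + f
q(H) = 21 + H (q(H) = (6 + 1)*3 + H = 7*3 + H = 21 + H)
q(-6)/(-2 + (-2 + C)²) = (21 - 6)/(-2 + (-2 + 3)²) = 15/(-2 + 1²) = 15/(-2 + 1) = 15/(-1) = 15*(-1) = -15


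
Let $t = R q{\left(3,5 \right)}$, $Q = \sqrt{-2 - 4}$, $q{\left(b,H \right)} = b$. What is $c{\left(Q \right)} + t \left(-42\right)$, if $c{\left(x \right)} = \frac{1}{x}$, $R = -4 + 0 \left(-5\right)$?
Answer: $504 - \frac{i \sqrt{6}}{6} \approx 504.0 - 0.40825 i$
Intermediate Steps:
$R = -4$ ($R = -4 + 0 = -4$)
$Q = i \sqrt{6}$ ($Q = \sqrt{-6} = i \sqrt{6} \approx 2.4495 i$)
$t = -12$ ($t = \left(-4\right) 3 = -12$)
$c{\left(Q \right)} + t \left(-42\right) = \frac{1}{i \sqrt{6}} - -504 = - \frac{i \sqrt{6}}{6} + 504 = 504 - \frac{i \sqrt{6}}{6}$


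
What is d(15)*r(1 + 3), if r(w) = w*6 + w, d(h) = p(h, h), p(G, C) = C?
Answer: 420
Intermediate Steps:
d(h) = h
r(w) = 7*w (r(w) = 6*w + w = 7*w)
d(15)*r(1 + 3) = 15*(7*(1 + 3)) = 15*(7*4) = 15*28 = 420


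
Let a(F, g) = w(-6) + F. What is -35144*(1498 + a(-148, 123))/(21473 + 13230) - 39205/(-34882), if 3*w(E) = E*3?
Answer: -1646239671637/1210510046 ≈ -1360.0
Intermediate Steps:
w(E) = E (w(E) = (E*3)/3 = (3*E)/3 = E)
a(F, g) = -6 + F
-35144*(1498 + a(-148, 123))/(21473 + 13230) - 39205/(-34882) = -35144*(1498 + (-6 - 148))/(21473 + 13230) - 39205/(-34882) = -35144/(34703/(1498 - 154)) - 39205*(-1/34882) = -35144/(34703/1344) + 39205/34882 = -35144/(34703*(1/1344)) + 39205/34882 = -35144/34703/1344 + 39205/34882 = -35144*1344/34703 + 39205/34882 = -47233536/34703 + 39205/34882 = -1646239671637/1210510046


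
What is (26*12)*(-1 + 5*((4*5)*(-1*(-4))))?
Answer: 124488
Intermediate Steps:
(26*12)*(-1 + 5*((4*5)*(-1*(-4)))) = 312*(-1 + 5*(20*4)) = 312*(-1 + 5*80) = 312*(-1 + 400) = 312*399 = 124488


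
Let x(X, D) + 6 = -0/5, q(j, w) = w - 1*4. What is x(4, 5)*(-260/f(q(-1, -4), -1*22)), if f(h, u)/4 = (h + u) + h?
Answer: -195/19 ≈ -10.263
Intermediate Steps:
q(j, w) = -4 + w (q(j, w) = w - 4 = -4 + w)
x(X, D) = -6 (x(X, D) = -6 - 0/5 = -6 - 1*0 = -6 + 0 = -6)
f(h, u) = 4*u + 8*h (f(h, u) = 4*((h + u) + h) = 4*(u + 2*h) = 4*u + 8*h)
x(4, 5)*(-260/f(q(-1, -4), -1*22)) = -(-1560)/(4*(-1*22) + 8*(-4 - 4)) = -(-1560)/(4*(-22) + 8*(-8)) = -(-1560)/(-88 - 64) = -(-1560)/(-152) = -(-1560)*(-1)/152 = -6*65/38 = -195/19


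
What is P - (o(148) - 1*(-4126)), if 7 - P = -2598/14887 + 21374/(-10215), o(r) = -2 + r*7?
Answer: -783275609557/152070705 ≈ -5150.7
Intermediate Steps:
o(r) = -2 + 7*r
P = 1409228243/152070705 (P = 7 - (-2598/14887 + 21374/(-10215)) = 7 - (-2598*1/14887 + 21374*(-1/10215)) = 7 - (-2598/14887 - 21374/10215) = 7 - 1*(-344733308/152070705) = 7 + 344733308/152070705 = 1409228243/152070705 ≈ 9.2669)
P - (o(148) - 1*(-4126)) = 1409228243/152070705 - ((-2 + 7*148) - 1*(-4126)) = 1409228243/152070705 - ((-2 + 1036) + 4126) = 1409228243/152070705 - (1034 + 4126) = 1409228243/152070705 - 1*5160 = 1409228243/152070705 - 5160 = -783275609557/152070705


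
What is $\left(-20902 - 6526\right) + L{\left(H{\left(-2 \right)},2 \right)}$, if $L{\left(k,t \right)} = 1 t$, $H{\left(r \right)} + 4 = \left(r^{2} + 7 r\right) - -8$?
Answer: $-27426$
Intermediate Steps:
$H{\left(r \right)} = 4 + r^{2} + 7 r$ ($H{\left(r \right)} = -4 - \left(-8 - r^{2} - 7 r\right) = -4 + \left(\left(r^{2} + 7 r\right) + 8\right) = -4 + \left(8 + r^{2} + 7 r\right) = 4 + r^{2} + 7 r$)
$L{\left(k,t \right)} = t$
$\left(-20902 - 6526\right) + L{\left(H{\left(-2 \right)},2 \right)} = \left(-20902 - 6526\right) + 2 = -27428 + 2 = -27426$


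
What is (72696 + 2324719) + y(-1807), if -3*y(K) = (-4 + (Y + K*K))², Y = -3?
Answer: -3553932708773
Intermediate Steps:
y(K) = -(-7 + K²)²/3 (y(K) = -(-4 + (-3 + K*K))²/3 = -(-4 + (-3 + K²))²/3 = -(-7 + K²)²/3)
(72696 + 2324719) + y(-1807) = (72696 + 2324719) - (-7 + (-1807)²)²/3 = 2397415 - (-7 + 3265249)²/3 = 2397415 - ⅓*3265242² = 2397415 - ⅓*10661805318564 = 2397415 - 3553935106188 = -3553932708773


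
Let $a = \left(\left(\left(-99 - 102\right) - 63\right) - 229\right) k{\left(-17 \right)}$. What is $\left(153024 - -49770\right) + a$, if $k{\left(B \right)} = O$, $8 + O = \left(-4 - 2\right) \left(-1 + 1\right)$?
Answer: $206738$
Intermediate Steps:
$O = -8$ ($O = -8 + \left(-4 - 2\right) \left(-1 + 1\right) = -8 + \left(-4 - 2\right) 0 = -8 - 0 = -8 + 0 = -8$)
$k{\left(B \right)} = -8$
$a = 3944$ ($a = \left(\left(\left(-99 - 102\right) - 63\right) - 229\right) \left(-8\right) = \left(\left(-201 - 63\right) - 229\right) \left(-8\right) = \left(-264 - 229\right) \left(-8\right) = \left(-493\right) \left(-8\right) = 3944$)
$\left(153024 - -49770\right) + a = \left(153024 - -49770\right) + 3944 = \left(153024 + 49770\right) + 3944 = 202794 + 3944 = 206738$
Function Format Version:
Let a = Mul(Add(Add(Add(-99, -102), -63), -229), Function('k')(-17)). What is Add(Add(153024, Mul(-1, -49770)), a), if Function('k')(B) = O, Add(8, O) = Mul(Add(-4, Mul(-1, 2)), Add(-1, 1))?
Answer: 206738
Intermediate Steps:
O = -8 (O = Add(-8, Mul(Add(-4, Mul(-1, 2)), Add(-1, 1))) = Add(-8, Mul(Add(-4, -2), 0)) = Add(-8, Mul(-6, 0)) = Add(-8, 0) = -8)
Function('k')(B) = -8
a = 3944 (a = Mul(Add(Add(Add(-99, -102), -63), -229), -8) = Mul(Add(Add(-201, -63), -229), -8) = Mul(Add(-264, -229), -8) = Mul(-493, -8) = 3944)
Add(Add(153024, Mul(-1, -49770)), a) = Add(Add(153024, Mul(-1, -49770)), 3944) = Add(Add(153024, 49770), 3944) = Add(202794, 3944) = 206738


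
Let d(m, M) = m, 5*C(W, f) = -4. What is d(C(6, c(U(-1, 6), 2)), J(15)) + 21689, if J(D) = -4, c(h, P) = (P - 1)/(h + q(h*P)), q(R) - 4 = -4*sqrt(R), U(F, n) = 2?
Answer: 108441/5 ≈ 21688.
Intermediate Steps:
q(R) = 4 - 4*sqrt(R)
c(h, P) = (-1 + P)/(4 + h - 4*sqrt(P*h)) (c(h, P) = (P - 1)/(h + (4 - 4*sqrt(P*h))) = (-1 + P)/(h + (4 - 4*sqrt(P*h))) = (-1 + P)/(4 + h - 4*sqrt(P*h)))
C(W, f) = -4/5 (C(W, f) = (1/5)*(-4) = -4/5)
d(C(6, c(U(-1, 6), 2)), J(15)) + 21689 = -4/5 + 21689 = 108441/5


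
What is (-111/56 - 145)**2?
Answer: 67749361/3136 ≈ 21604.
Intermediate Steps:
(-111/56 - 145)**2 = (-8231/56)**2 = 67749361/3136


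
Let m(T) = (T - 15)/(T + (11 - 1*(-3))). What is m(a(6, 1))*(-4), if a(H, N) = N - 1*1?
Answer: 30/7 ≈ 4.2857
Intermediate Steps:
a(H, N) = -1 + N (a(H, N) = N - 1 = -1 + N)
m(T) = (-15 + T)/(14 + T) (m(T) = (-15 + T)/(T + (11 + 3)) = (-15 + T)/(T + 14) = (-15 + T)/(14 + T))
m(a(6, 1))*(-4) = ((-15 + (-1 + 1))/(14 + (-1 + 1)))*(-4) = ((-15 + 0)/(14 + 0))*(-4) = (-15/14)*(-4) = ((1/14)*(-15))*(-4) = -15/14*(-4) = 30/7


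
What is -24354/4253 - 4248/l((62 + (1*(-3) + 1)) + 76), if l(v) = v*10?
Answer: -6398523/723010 ≈ -8.8498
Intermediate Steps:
l(v) = 10*v
-24354/4253 - 4248/l((62 + (1*(-3) + 1)) + 76) = -24354/4253 - 4248*1/(10*((62 + (1*(-3) + 1)) + 76)) = -24354*1/4253 - 4248*1/(10*((62 + (-3 + 1)) + 76)) = -24354/4253 - 4248*1/(10*((62 - 2) + 76)) = -24354/4253 - 4248*1/(10*(60 + 76)) = -24354/4253 - 4248/(10*136) = -24354/4253 - 4248/1360 = -24354/4253 - 4248*1/1360 = -24354/4253 - 531/170 = -6398523/723010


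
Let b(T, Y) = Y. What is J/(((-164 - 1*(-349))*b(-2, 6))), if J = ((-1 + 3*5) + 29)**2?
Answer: 1849/1110 ≈ 1.6658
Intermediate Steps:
J = 1849 (J = ((-1 + 15) + 29)**2 = (14 + 29)**2 = 43**2 = 1849)
J/(((-164 - 1*(-349))*b(-2, 6))) = 1849/(((-164 - 1*(-349))*6)) = 1849/(((-164 + 349)*6)) = 1849/((185*6)) = 1849/1110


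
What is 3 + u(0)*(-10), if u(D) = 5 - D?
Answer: -47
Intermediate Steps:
3 + u(0)*(-10) = 3 + (5 - 1*0)*(-10) = 3 + (5 + 0)*(-10) = 3 + 5*(-10) = 3 - 50 = -47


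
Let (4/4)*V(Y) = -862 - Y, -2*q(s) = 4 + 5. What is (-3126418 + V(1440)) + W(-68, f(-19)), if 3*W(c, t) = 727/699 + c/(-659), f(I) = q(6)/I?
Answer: -4323649601935/1381923 ≈ -3.1287e+6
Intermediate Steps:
q(s) = -9/2 (q(s) = -(4 + 5)/2 = -½*9 = -9/2)
f(I) = -9/(2*I)
V(Y) = -862 - Y
W(c, t) = 727/2097 - c/1977 (W(c, t) = (727/699 + c/(-659))/3 = (727*(1/699) + c*(-1/659))/3 = (727/699 - c/659)/3 = 727/2097 - c/1977)
(-3126418 + V(1440)) + W(-68, f(-19)) = (-3126418 + (-862 - 1*1440)) + (727/2097 - 1/1977*(-68)) = (-3126418 + (-862 - 1440)) + (727/2097 + 68/1977) = (-3126418 - 2302) + 526625/1381923 = -3128720 + 526625/1381923 = -4323649601935/1381923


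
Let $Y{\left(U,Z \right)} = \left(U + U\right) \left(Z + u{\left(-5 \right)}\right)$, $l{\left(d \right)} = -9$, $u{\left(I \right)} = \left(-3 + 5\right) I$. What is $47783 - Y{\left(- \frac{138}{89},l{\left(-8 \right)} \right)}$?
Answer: $\frac{4247443}{89} \approx 47724.0$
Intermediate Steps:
$u{\left(I \right)} = 2 I$
$Y{\left(U,Z \right)} = 2 U \left(-10 + Z\right)$ ($Y{\left(U,Z \right)} = \left(U + U\right) \left(Z + 2 \left(-5\right)\right) = 2 U \left(Z - 10\right) = 2 U \left(-10 + Z\right)$)
$47783 - Y{\left(- \frac{138}{89},l{\left(-8 \right)} \right)} = 47783 - 2 \left(- \frac{138}{89}\right) \left(-10 - 9\right) = 47783 - 2 \left(\left(-138\right) \frac{1}{89}\right) \left(-19\right) = 47783 - 2 \left(- \frac{138}{89}\right) \left(-19\right) = 47783 - \frac{5244}{89} = \frac{4247443}{89}$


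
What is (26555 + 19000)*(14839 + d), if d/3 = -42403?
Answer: -5119015350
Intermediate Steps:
d = -127209 (d = 3*(-42403) = -127209)
(26555 + 19000)*(14839 + d) = (26555 + 19000)*(14839 - 127209) = 45555*(-112370) = -5119015350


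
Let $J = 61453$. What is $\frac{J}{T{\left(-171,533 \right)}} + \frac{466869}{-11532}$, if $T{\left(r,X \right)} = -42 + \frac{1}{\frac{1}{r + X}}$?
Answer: $\frac{46606493}{307520} \approx 151.56$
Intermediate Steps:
$T{\left(r,X \right)} = -42 + X + r$ ($T{\left(r,X \right)} = -42 + \frac{1}{\frac{1}{X + r}} = -42 + \left(X + r\right) = -42 + X + r$)
$\frac{J}{T{\left(-171,533 \right)}} + \frac{466869}{-11532} = \frac{61453}{-42 + 533 - 171} + \frac{466869}{-11532} = \frac{61453}{320} + 466869 \left(- \frac{1}{11532}\right) = 61453 \cdot \frac{1}{320} - \frac{155623}{3844} = \frac{61453}{320} - \frac{155623}{3844} = \frac{46606493}{307520}$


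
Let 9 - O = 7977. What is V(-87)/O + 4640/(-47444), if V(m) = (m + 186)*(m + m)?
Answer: 1121119/543152 ≈ 2.0641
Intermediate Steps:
O = -7968 (O = 9 - 1*7977 = 9 - 7977 = -7968)
V(m) = 2*m*(186 + m) (V(m) = (186 + m)*(2*m) = 2*m*(186 + m))
V(-87)/O + 4640/(-47444) = (2*(-87)*(186 - 87))/(-7968) + 4640/(-47444) = (2*(-87)*99)*(-1/7968) + 4640*(-1/47444) = -17226*(-1/7968) - 40/409 = 2871/1328 - 40/409 = 1121119/543152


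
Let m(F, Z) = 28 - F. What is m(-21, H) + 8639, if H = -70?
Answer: 8688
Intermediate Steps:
m(-21, H) + 8639 = (28 - 1*(-21)) + 8639 = (28 + 21) + 8639 = 49 + 8639 = 8688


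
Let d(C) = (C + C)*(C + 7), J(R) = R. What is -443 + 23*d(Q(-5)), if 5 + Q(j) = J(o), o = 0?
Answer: -903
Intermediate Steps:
Q(j) = -5 (Q(j) = -5 + 0 = -5)
d(C) = 2*C*(7 + C) (d(C) = (2*C)*(7 + C) = 2*C*(7 + C))
-443 + 23*d(Q(-5)) = -443 + 23*(2*(-5)*(7 - 5)) = -443 + 23*(2*(-5)*2) = -443 + 23*(-20) = -443 - 460 = -903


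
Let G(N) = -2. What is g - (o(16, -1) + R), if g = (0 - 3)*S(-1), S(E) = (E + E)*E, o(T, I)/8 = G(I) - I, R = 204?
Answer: -202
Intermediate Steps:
o(T, I) = -16 - 8*I (o(T, I) = 8*(-2 - I) = -16 - 8*I)
S(E) = 2*E**2 (S(E) = (2*E)*E = 2*E**2)
g = -6 (g = (0 - 3)*(2*(-1)**2) = -6 ≈ -6.0000)
g - (o(16, -1) + R) = -6 - ((-16 - 8*(-1)) + 204) = -6 - ((-16 + 8) + 204) = -6 - (-8 + 204) = -6 - 1*196 = -6 - 196 = -202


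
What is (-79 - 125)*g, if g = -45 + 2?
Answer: 8772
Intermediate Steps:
g = -43
(-79 - 125)*g = (-79 - 125)*(-43) = -204*(-43) = 8772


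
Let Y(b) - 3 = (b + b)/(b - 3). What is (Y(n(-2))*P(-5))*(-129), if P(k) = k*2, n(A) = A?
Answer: 4902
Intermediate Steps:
Y(b) = 3 + 2*b/(-3 + b) (Y(b) = 3 + (b + b)/(b - 3) = 3 + (2*b)/(-3 + b) = 3 + 2*b/(-3 + b))
P(k) = 2*k
(Y(n(-2))*P(-5))*(-129) = (((-9 + 5*(-2))/(-3 - 2))*(2*(-5)))*(-129) = (((-9 - 10)/(-5))*(-10))*(-129) = (-⅕*(-19)*(-10))*(-129) = ((19/5)*(-10))*(-129) = -38*(-129) = 4902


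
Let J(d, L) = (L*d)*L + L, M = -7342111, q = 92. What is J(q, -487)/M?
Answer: -21819061/7342111 ≈ -2.9718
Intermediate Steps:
J(d, L) = L + d*L² (J(d, L) = d*L² + L = L + d*L²)
J(q, -487)/M = -487*(1 - 487*92)/(-7342111) = -487*(1 - 44804)*(-1/7342111) = -487*(-44803)*(-1/7342111) = 21819061*(-1/7342111) = -21819061/7342111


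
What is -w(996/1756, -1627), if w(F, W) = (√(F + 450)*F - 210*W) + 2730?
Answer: -344400 - 249*√86833761/192721 ≈ -3.4441e+5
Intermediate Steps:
w(F, W) = 2730 - 210*W + F*√(450 + F) (w(F, W) = (√(450 + F)*F - 210*W) + 2730 = (F*√(450 + F) - 210*W) + 2730 = (-210*W + F*√(450 + F)) + 2730 = 2730 - 210*W + F*√(450 + F))
-w(996/1756, -1627) = -(2730 - 210*(-1627) + (996/1756)*√(450 + 996/1756)) = -(2730 + 341670 + (996*(1/1756))*√(450 + 996*(1/1756))) = -(2730 + 341670 + 249*√(450 + 249/439)/439) = -(2730 + 341670 + 249*√(197799/439)/439) = -(2730 + 341670 + 249*(√86833761/439)/439) = -(2730 + 341670 + 249*√86833761/192721) = -(344400 + 249*√86833761/192721) = -344400 - 249*√86833761/192721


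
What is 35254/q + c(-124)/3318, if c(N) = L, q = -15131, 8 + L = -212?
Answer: -60150796/25102329 ≈ -2.3962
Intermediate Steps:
L = -220 (L = -8 - 212 = -220)
c(N) = -220
35254/q + c(-124)/3318 = 35254/(-15131) - 220/3318 = 35254*(-1/15131) - 220*1/3318 = -35254/15131 - 110/1659 = -60150796/25102329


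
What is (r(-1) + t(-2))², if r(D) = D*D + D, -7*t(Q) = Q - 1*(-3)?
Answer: 1/49 ≈ 0.020408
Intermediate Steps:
t(Q) = -3/7 - Q/7 (t(Q) = -(Q - 1*(-3))/7 = -(Q + 3)/7 = -(3 + Q)/7 = -3/7 - Q/7)
r(D) = D + D² (r(D) = D² + D = D + D²)
(r(-1) + t(-2))² = (-(1 - 1) + (-3/7 - ⅐*(-2)))² = (-1*0 + (-3/7 + 2/7))² = (0 - ⅐)² = (-⅐)² = 1/49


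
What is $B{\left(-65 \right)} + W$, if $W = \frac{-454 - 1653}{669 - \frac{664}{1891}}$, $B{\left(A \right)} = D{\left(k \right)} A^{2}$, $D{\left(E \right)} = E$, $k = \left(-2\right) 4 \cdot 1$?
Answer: $- \frac{993981659}{29405} \approx -33803.0$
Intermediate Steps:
$k = -8$ ($k = \left(-8\right) 1 = -8$)
$B{\left(A \right)} = - 8 A^{2}$
$W = - \frac{92659}{29405}$ ($W = - \frac{2107}{669 - \frac{664}{1891}} = - \frac{2107}{\frac{1264415}{1891}} = \left(-2107\right) \frac{1891}{1264415} = - \frac{92659}{29405} \approx -3.1511$)
$B{\left(-65 \right)} + W = - 8 \left(-65\right)^{2} - \frac{92659}{29405} = \left(-8\right) 4225 - \frac{92659}{29405} = -33800 - \frac{92659}{29405} = - \frac{993981659}{29405}$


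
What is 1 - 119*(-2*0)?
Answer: 1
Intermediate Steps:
1 - 119*(-2*0) = 1 - 119*0 = 1 - 17*0 = 1 + 0 = 1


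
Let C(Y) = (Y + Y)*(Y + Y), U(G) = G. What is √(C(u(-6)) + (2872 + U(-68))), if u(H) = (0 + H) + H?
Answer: 26*√5 ≈ 58.138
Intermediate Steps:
u(H) = 2*H (u(H) = H + H = 2*H)
C(Y) = 4*Y² (C(Y) = (2*Y)*(2*Y) = 4*Y²)
√(C(u(-6)) + (2872 + U(-68))) = √(4*(2*(-6))² + (2872 - 68)) = √(4*(-12)² + 2804) = √(4*144 + 2804) = √(576 + 2804) = √3380 = 26*√5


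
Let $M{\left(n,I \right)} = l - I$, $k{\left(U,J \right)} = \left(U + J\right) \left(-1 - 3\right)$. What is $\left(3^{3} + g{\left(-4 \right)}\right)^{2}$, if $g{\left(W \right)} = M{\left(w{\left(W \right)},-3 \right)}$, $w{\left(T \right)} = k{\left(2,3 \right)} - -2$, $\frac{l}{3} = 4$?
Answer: $1764$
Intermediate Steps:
$l = 12$ ($l = 3 \cdot 4 = 12$)
$k{\left(U,J \right)} = - 4 J - 4 U$ ($k{\left(U,J \right)} = \left(J + U\right) \left(-4\right) = - 4 J - 4 U$)
$w{\left(T \right)} = -18$ ($w{\left(T \right)} = \left(\left(-4\right) 3 - 8\right) - -2 = \left(-12 - 8\right) + 2 = -20 + 2 = -18$)
$M{\left(n,I \right)} = 12 - I$
$g{\left(W \right)} = 15$ ($g{\left(W \right)} = 12 - -3 = 12 + 3 = 15$)
$\left(3^{3} + g{\left(-4 \right)}\right)^{2} = \left(3^{3} + 15\right)^{2} = \left(27 + 15\right)^{2} = 42^{2} = 1764$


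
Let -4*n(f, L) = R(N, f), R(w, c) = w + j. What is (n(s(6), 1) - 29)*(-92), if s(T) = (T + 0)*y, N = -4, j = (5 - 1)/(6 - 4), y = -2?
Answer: 2622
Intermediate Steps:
j = 2 (j = 4/2 = 4*(½) = 2)
s(T) = -2*T (s(T) = (T + 0)*(-2) = T*(-2) = -2*T)
R(w, c) = 2 + w (R(w, c) = w + 2 = 2 + w)
n(f, L) = ½ (n(f, L) = -(2 - 4)/4 = -¼*(-2) = ½)
(n(s(6), 1) - 29)*(-92) = (½ - 29)*(-92) = -57/2*(-92) = 2622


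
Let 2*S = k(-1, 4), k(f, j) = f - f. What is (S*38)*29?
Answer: 0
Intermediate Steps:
k(f, j) = 0
S = 0 (S = (½)*0 = 0)
(S*38)*29 = (0*38)*29 = 0*29 = 0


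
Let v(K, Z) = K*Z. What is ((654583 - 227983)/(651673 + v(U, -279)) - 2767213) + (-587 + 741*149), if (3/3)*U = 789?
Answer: -573387700161/215771 ≈ -2.6574e+6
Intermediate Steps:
U = 789
((654583 - 227983)/(651673 + v(U, -279)) - 2767213) + (-587 + 741*149) = ((654583 - 227983)/(651673 + 789*(-279)) - 2767213) + (-587 + 741*149) = (426600/(651673 - 220131) - 2767213) + (-587 + 110409) = (426600/431542 - 2767213) + 109822 = (426600*(1/431542) - 2767213) + 109822 = (213300/215771 - 2767213) + 109822 = -597084102923/215771 + 109822 = -573387700161/215771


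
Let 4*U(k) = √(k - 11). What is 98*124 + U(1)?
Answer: 12152 + I*√10/4 ≈ 12152.0 + 0.79057*I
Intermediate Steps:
U(k) = √(-11 + k)/4 (U(k) = √(k - 11)/4 = √(-11 + k)/4)
98*124 + U(1) = 98*124 + √(-11 + 1)/4 = 12152 + √(-10)/4 = 12152 + (I*√10)/4 = 12152 + I*√10/4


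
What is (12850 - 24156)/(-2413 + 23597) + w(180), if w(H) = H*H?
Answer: 343175147/10592 ≈ 32399.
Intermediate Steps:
w(H) = H²
(12850 - 24156)/(-2413 + 23597) + w(180) = (12850 - 24156)/(-2413 + 23597) + 180² = -11306/21184 + 32400 = -11306*1/21184 + 32400 = -5653/10592 + 32400 = 343175147/10592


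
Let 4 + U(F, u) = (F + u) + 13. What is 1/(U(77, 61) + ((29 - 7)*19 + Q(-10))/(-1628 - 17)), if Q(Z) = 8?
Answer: 1645/241389 ≈ 0.0068147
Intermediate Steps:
U(F, u) = 9 + F + u (U(F, u) = -4 + ((F + u) + 13) = -4 + (13 + F + u) = 9 + F + u)
1/(U(77, 61) + ((29 - 7)*19 + Q(-10))/(-1628 - 17)) = 1/((9 + 77 + 61) + ((29 - 7)*19 + 8)/(-1628 - 17)) = 1/(147 + (22*19 + 8)/(-1645)) = 1/(147 + (418 + 8)*(-1/1645)) = 1/(147 + 426*(-1/1645)) = 1/(147 - 426/1645) = 1/(241389/1645) = 1645/241389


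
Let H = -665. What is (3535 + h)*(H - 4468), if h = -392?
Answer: -16133019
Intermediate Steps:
(3535 + h)*(H - 4468) = (3535 - 392)*(-665 - 4468) = 3143*(-5133) = -16133019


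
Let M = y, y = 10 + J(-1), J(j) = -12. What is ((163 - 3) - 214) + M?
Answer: -56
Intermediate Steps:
y = -2 (y = 10 - 12 = -2)
M = -2
((163 - 3) - 214) + M = ((163 - 3) - 214) - 2 = (160 - 214) - 2 = -54 - 2 = -56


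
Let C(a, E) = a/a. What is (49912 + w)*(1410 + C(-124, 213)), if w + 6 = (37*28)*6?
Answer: 79188142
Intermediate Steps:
C(a, E) = 1
w = 6210 (w = -6 + (37*28)*6 = -6 + 1036*6 = -6 + 6216 = 6210)
(49912 + w)*(1410 + C(-124, 213)) = (49912 + 6210)*(1410 + 1) = 56122*1411 = 79188142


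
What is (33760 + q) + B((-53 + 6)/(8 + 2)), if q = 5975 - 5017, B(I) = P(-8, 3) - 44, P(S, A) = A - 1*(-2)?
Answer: 34679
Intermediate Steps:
P(S, A) = 2 + A (P(S, A) = A + 2 = 2 + A)
B(I) = -39 (B(I) = (2 + 3) - 44 = 5 - 44 = -39)
q = 958
(33760 + q) + B((-53 + 6)/(8 + 2)) = (33760 + 958) - 39 = 34718 - 39 = 34679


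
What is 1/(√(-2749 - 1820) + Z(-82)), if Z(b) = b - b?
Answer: -I*√4569/4569 ≈ -0.014794*I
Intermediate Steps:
Z(b) = 0
1/(√(-2749 - 1820) + Z(-82)) = 1/(√(-2749 - 1820) + 0) = 1/(√(-4569) + 0) = 1/(I*√4569 + 0) = 1/(I*√4569) = -I*√4569/4569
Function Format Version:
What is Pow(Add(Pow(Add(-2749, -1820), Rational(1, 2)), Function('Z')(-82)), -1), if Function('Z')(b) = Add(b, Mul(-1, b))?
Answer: Mul(Rational(-1, 4569), I, Pow(4569, Rational(1, 2))) ≈ Mul(-0.014794, I)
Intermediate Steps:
Function('Z')(b) = 0
Pow(Add(Pow(Add(-2749, -1820), Rational(1, 2)), Function('Z')(-82)), -1) = Pow(Add(Pow(Add(-2749, -1820), Rational(1, 2)), 0), -1) = Pow(Add(Pow(-4569, Rational(1, 2)), 0), -1) = Pow(Add(Mul(I, Pow(4569, Rational(1, 2))), 0), -1) = Pow(Mul(I, Pow(4569, Rational(1, 2))), -1) = Mul(Rational(-1, 4569), I, Pow(4569, Rational(1, 2)))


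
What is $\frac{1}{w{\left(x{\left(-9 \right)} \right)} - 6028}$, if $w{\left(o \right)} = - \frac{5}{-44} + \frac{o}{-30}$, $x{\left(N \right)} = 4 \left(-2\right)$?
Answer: $- \frac{660}{3978229} \approx -0.0001659$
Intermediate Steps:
$x{\left(N \right)} = -8$
$w{\left(o \right)} = \frac{5}{44} - \frac{o}{30}$ ($w{\left(o \right)} = \left(-5\right) \left(- \frac{1}{44}\right) + o \left(- \frac{1}{30}\right) = \frac{5}{44} - \frac{o}{30}$)
$\frac{1}{w{\left(x{\left(-9 \right)} \right)} - 6028} = \frac{1}{\left(\frac{5}{44} - - \frac{4}{15}\right) - 6028} = \frac{1}{\left(\frac{5}{44} + \frac{4}{15}\right) - 6028} = \frac{1}{\frac{251}{660} - 6028} = \frac{1}{- \frac{3978229}{660}} = - \frac{660}{3978229}$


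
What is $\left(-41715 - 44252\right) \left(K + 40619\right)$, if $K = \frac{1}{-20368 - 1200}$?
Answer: $- \frac{75313160496497}{21568} \approx -3.4919 \cdot 10^{9}$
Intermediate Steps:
$K = - \frac{1}{21568}$ ($K = \frac{1}{-21568} = - \frac{1}{21568} \approx -4.6365 \cdot 10^{-5}$)
$\left(-41715 - 44252\right) \left(K + 40619\right) = \left(-41715 - 44252\right) \left(- \frac{1}{21568} + 40619\right) = \left(-85967\right) \frac{876070591}{21568} = - \frac{75313160496497}{21568}$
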